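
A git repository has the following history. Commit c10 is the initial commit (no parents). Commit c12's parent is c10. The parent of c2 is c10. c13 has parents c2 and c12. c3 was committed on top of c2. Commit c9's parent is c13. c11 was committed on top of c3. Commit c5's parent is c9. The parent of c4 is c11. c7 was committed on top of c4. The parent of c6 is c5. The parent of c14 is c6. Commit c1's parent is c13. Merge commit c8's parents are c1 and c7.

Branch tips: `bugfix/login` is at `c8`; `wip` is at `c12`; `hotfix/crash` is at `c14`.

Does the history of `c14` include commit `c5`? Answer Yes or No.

Ancestors of c14 (commits reachable by following parents): {c10, c12, c13, c14, c2, c5, c6, c9}.
c5 is in that set, so it is an ancestor of c14.

Yes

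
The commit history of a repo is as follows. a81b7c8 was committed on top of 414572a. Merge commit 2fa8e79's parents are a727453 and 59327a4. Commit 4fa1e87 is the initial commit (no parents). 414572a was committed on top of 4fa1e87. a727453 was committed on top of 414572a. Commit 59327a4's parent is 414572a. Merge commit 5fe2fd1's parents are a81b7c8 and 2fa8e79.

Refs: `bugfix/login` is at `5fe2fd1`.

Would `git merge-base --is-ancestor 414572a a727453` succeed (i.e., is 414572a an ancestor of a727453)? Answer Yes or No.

Ancestors of a727453 (commits reachable by following parents): {414572a, 4fa1e87, a727453}.
414572a is in that set, so it is an ancestor of a727453.

Yes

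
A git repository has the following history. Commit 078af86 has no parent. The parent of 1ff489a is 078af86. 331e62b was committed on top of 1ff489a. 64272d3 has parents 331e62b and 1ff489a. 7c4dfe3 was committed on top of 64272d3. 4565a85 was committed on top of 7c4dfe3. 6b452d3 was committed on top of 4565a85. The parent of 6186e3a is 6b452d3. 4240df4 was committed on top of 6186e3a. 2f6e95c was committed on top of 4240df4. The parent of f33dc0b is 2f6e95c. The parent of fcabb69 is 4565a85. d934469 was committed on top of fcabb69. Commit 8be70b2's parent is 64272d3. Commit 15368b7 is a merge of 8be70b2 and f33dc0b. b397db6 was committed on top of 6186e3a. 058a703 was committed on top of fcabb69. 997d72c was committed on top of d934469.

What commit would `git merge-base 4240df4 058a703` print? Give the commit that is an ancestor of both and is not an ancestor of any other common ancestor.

4565a85

Ancestors of 4240df4: {078af86, 1ff489a, 331e62b, 4240df4, 4565a85, 6186e3a, 64272d3, 6b452d3, 7c4dfe3}.
Ancestors of 058a703: {058a703, 078af86, 1ff489a, 331e62b, 4565a85, 64272d3, 7c4dfe3, fcabb69}.
Common ancestors: {078af86, 1ff489a, 331e62b, 4565a85, 64272d3, 7c4dfe3}.
Among these, 4565a85 is not an ancestor of any other common ancestor — it is the merge base.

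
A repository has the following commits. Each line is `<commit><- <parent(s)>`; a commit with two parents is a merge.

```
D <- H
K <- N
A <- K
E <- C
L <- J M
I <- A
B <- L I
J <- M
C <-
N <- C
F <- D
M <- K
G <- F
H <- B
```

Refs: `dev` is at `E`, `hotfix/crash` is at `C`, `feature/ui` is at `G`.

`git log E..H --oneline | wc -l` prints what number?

9

Reachable from H: {A, B, C, H, I, J, K, L, M, N}.
Reachable from E: {C, E}.
In H's history but not E's: {A, B, H, I, J, K, L, M, N} — 9 commits.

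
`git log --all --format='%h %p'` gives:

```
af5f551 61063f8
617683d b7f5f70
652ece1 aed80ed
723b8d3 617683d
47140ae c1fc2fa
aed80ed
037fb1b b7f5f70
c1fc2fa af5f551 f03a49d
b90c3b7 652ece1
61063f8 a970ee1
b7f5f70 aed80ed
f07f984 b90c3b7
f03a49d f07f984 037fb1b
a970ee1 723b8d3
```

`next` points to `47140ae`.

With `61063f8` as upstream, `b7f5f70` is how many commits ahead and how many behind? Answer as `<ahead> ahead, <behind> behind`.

0 ahead, 4 behind

Reachable from b7f5f70: {aed80ed, b7f5f70}.
Reachable from 61063f8: {61063f8, 617683d, 723b8d3, a970ee1, aed80ed, b7f5f70}.
Only in b7f5f70's history (ahead): {} — 0.
Only in 61063f8's history (behind): {61063f8, 617683d, 723b8d3, a970ee1} — 4.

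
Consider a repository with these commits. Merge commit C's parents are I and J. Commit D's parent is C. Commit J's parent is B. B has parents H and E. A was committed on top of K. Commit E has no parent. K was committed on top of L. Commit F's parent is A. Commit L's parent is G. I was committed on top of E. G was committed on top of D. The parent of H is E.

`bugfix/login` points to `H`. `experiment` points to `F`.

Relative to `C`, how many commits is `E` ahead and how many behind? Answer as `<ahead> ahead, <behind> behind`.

Reachable from E: {E}.
Reachable from C: {B, C, E, H, I, J}.
Only in E's history (ahead): {} — 0.
Only in C's history (behind): {B, C, H, I, J} — 5.

0 ahead, 5 behind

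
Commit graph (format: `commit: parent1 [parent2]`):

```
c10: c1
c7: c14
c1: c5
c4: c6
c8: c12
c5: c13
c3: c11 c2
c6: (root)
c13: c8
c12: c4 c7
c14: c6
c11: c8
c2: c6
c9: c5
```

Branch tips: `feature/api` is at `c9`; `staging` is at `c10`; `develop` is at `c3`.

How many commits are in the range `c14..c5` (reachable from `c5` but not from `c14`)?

6

Reachable from c5: {c12, c13, c14, c4, c5, c6, c7, c8}.
Reachable from c14: {c14, c6}.
In c5's history but not c14's: {c12, c13, c4, c5, c7, c8} — 6 commits.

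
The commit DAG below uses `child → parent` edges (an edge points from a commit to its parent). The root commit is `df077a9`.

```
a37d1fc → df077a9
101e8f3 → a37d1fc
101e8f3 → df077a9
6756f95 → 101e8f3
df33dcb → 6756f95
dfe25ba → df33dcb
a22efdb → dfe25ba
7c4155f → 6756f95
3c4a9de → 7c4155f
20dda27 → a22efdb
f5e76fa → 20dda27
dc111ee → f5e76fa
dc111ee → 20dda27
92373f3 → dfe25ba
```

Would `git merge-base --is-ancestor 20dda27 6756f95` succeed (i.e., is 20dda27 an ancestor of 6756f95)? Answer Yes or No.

No

Ancestors of 6756f95: {101e8f3, 6756f95, a37d1fc, df077a9}.
20dda27 is not in that set, so it is not an ancestor of 6756f95.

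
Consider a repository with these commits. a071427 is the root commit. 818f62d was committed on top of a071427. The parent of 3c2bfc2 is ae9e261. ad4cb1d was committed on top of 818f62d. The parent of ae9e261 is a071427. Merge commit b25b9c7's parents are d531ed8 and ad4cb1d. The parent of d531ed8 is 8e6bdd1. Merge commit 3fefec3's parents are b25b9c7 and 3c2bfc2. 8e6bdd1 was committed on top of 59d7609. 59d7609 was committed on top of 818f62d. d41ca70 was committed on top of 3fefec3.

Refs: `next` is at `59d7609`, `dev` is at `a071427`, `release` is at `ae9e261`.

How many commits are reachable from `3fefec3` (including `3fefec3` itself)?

Walking parent pointers from 3fefec3: reachable set = {3c2bfc2, 3fefec3, 59d7609, 818f62d, 8e6bdd1, a071427, ad4cb1d, ae9e261, b25b9c7, d531ed8}.
That is 10 commits.

10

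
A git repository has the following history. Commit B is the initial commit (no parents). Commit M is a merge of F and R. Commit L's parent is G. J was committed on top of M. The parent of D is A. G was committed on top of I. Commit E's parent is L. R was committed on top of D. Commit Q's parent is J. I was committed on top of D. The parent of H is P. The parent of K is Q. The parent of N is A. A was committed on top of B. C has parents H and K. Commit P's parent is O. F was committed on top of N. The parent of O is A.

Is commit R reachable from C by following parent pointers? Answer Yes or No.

Yes

Ancestors of C (commits reachable by following parents): {A, B, C, D, F, H, J, K, M, N, O, P, Q, R}.
R is in that set, so it is an ancestor of C.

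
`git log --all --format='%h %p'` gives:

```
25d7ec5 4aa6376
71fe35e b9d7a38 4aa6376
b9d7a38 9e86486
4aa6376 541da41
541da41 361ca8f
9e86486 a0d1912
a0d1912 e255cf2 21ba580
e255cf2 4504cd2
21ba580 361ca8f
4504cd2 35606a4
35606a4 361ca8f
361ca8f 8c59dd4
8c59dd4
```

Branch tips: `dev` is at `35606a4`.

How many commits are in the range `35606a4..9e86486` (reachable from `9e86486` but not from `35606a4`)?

Reachable from 9e86486: {21ba580, 35606a4, 361ca8f, 4504cd2, 8c59dd4, 9e86486, a0d1912, e255cf2}.
Reachable from 35606a4: {35606a4, 361ca8f, 8c59dd4}.
In 9e86486's history but not 35606a4's: {21ba580, 4504cd2, 9e86486, a0d1912, e255cf2} — 5 commits.

5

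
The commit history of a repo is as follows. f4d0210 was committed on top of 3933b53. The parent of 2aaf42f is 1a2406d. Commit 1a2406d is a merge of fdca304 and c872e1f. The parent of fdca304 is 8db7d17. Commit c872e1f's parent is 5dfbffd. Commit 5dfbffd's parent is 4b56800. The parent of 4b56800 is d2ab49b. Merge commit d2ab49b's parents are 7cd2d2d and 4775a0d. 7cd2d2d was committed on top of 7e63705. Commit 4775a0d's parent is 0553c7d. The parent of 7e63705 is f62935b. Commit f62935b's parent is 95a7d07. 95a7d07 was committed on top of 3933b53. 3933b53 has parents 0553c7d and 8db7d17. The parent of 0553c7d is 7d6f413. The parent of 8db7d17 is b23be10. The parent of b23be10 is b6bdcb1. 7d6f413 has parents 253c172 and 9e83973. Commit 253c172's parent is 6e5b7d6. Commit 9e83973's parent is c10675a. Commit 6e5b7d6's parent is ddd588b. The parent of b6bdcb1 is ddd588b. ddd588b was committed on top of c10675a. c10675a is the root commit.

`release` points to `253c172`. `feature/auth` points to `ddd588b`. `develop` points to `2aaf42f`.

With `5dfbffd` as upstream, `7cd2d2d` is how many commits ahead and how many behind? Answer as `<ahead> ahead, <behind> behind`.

Reachable from 7cd2d2d: {0553c7d, 253c172, 3933b53, 6e5b7d6, 7cd2d2d, 7d6f413, 7e63705, 8db7d17, 95a7d07, 9e83973, b23be10, b6bdcb1, c10675a, ddd588b, f62935b}.
Reachable from 5dfbffd: {0553c7d, 253c172, 3933b53, 4775a0d, 4b56800, 5dfbffd, 6e5b7d6, 7cd2d2d, 7d6f413, 7e63705, 8db7d17, 95a7d07, 9e83973, b23be10, b6bdcb1, c10675a, d2ab49b, ddd588b, f62935b}.
Only in 7cd2d2d's history (ahead): {} — 0.
Only in 5dfbffd's history (behind): {4775a0d, 4b56800, 5dfbffd, d2ab49b} — 4.

0 ahead, 4 behind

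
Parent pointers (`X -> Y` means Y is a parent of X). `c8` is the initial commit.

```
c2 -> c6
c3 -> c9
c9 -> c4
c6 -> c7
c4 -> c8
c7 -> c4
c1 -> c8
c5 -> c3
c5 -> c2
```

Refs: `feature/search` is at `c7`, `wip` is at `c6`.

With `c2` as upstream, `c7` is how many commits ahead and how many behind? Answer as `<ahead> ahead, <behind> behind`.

Reachable from c7: {c4, c7, c8}.
Reachable from c2: {c2, c4, c6, c7, c8}.
Only in c7's history (ahead): {} — 0.
Only in c2's history (behind): {c2, c6} — 2.

0 ahead, 2 behind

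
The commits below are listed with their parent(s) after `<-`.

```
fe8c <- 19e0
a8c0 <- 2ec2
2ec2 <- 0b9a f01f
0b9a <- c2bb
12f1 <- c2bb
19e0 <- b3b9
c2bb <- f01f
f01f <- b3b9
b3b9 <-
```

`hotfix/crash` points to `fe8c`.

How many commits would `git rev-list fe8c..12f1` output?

3

Reachable from 12f1: {12f1, b3b9, c2bb, f01f}.
Reachable from fe8c: {19e0, b3b9, fe8c}.
In 12f1's history but not fe8c's: {12f1, c2bb, f01f} — 3 commits.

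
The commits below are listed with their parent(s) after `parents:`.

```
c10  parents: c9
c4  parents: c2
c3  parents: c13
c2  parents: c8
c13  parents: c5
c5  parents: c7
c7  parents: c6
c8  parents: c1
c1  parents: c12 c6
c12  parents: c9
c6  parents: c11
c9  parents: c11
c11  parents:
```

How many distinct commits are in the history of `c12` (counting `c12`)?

Walking parent pointers from c12: reachable set = {c11, c12, c9}.
That is 3 commits.

3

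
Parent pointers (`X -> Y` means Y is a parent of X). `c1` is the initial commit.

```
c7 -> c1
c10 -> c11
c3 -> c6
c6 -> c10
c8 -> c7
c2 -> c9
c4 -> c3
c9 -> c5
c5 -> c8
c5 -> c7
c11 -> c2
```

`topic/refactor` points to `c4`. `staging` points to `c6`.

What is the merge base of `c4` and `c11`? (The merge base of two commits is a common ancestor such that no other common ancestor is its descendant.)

Ancestors of c4: {c1, c10, c11, c2, c3, c4, c5, c6, c7, c8, c9}.
Ancestors of c11: {c1, c11, c2, c5, c7, c8, c9}.
Common ancestors: {c1, c11, c2, c5, c7, c8, c9}.
Among these, c11 is not an ancestor of any other common ancestor — it is the merge base.

c11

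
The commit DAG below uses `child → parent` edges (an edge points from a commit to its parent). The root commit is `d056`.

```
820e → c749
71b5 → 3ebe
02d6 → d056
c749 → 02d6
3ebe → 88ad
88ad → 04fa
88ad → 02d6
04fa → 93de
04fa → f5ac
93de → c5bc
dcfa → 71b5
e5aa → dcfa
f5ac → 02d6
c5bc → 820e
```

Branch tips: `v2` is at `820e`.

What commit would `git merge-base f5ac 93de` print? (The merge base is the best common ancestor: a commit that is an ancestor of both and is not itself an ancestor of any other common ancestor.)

02d6

Ancestors of f5ac: {02d6, d056, f5ac}.
Ancestors of 93de: {02d6, 820e, 93de, c5bc, c749, d056}.
Common ancestors: {02d6, d056}.
Among these, 02d6 is not an ancestor of any other common ancestor — it is the merge base.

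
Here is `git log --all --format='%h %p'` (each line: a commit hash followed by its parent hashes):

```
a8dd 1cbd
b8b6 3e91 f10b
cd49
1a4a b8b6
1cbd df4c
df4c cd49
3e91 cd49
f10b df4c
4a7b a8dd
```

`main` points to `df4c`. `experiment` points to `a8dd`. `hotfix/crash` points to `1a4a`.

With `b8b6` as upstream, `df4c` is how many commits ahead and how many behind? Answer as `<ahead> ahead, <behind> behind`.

0 ahead, 3 behind

Reachable from df4c: {cd49, df4c}.
Reachable from b8b6: {3e91, b8b6, cd49, df4c, f10b}.
Only in df4c's history (ahead): {} — 0.
Only in b8b6's history (behind): {3e91, b8b6, f10b} — 3.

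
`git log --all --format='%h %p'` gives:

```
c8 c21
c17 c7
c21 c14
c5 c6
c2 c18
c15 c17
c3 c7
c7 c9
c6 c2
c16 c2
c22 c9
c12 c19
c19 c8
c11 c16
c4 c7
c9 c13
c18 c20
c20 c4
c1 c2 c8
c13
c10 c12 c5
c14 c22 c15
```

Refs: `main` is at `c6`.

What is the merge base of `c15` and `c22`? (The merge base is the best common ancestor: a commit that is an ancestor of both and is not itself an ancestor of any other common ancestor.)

c9

Ancestors of c15: {c13, c15, c17, c7, c9}.
Ancestors of c22: {c13, c22, c9}.
Common ancestors: {c13, c9}.
Among these, c9 is not an ancestor of any other common ancestor — it is the merge base.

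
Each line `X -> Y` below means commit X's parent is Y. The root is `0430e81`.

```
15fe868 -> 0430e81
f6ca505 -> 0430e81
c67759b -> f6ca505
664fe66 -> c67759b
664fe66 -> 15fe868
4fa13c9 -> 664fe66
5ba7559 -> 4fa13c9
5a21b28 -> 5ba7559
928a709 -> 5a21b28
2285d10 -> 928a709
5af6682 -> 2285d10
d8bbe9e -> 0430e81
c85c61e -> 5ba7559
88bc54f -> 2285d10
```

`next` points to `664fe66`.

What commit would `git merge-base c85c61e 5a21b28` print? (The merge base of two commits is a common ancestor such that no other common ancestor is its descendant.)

Ancestors of c85c61e: {0430e81, 15fe868, 4fa13c9, 5ba7559, 664fe66, c67759b, c85c61e, f6ca505}.
Ancestors of 5a21b28: {0430e81, 15fe868, 4fa13c9, 5a21b28, 5ba7559, 664fe66, c67759b, f6ca505}.
Common ancestors: {0430e81, 15fe868, 4fa13c9, 5ba7559, 664fe66, c67759b, f6ca505}.
Among these, 5ba7559 is not an ancestor of any other common ancestor — it is the merge base.

5ba7559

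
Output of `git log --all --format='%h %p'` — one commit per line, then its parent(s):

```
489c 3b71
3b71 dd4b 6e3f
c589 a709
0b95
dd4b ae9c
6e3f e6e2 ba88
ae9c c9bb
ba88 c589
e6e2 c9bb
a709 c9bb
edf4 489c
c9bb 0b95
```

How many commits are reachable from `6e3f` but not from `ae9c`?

Reachable from 6e3f: {0b95, 6e3f, a709, ba88, c589, c9bb, e6e2}.
Reachable from ae9c: {0b95, ae9c, c9bb}.
In 6e3f's history but not ae9c's: {6e3f, a709, ba88, c589, e6e2} — 5 commits.

5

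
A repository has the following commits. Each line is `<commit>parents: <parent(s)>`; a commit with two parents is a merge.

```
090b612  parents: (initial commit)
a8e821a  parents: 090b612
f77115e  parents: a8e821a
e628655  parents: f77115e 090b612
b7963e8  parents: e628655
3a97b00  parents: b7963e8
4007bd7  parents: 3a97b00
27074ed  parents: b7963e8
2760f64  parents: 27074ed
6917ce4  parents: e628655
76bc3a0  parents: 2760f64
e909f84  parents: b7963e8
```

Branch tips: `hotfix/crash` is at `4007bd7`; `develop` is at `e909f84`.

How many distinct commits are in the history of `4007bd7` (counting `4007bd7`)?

7

Walking parent pointers from 4007bd7: reachable set = {090b612, 3a97b00, 4007bd7, a8e821a, b7963e8, e628655, f77115e}.
That is 7 commits.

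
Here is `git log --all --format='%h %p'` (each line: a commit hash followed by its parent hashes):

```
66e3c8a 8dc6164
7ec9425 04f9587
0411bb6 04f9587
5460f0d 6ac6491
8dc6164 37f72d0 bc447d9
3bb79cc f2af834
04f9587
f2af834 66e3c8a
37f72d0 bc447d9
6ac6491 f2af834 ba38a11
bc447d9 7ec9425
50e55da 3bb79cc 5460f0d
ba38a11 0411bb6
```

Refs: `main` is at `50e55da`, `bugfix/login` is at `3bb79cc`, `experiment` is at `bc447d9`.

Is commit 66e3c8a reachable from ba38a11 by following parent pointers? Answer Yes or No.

Ancestors of ba38a11: {0411bb6, 04f9587, ba38a11}.
66e3c8a is not in that set, so it is not an ancestor of ba38a11.

No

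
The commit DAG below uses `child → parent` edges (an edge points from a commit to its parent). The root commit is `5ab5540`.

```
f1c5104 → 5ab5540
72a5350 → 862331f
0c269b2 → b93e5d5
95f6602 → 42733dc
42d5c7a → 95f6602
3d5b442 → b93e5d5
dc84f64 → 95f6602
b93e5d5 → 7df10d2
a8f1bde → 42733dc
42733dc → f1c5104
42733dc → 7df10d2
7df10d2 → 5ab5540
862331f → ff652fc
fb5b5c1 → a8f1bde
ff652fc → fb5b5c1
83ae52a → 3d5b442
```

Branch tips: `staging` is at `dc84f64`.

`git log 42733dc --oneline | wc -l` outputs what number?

Walking parent pointers from 42733dc: reachable set = {42733dc, 5ab5540, 7df10d2, f1c5104}.
That is 4 commits.

4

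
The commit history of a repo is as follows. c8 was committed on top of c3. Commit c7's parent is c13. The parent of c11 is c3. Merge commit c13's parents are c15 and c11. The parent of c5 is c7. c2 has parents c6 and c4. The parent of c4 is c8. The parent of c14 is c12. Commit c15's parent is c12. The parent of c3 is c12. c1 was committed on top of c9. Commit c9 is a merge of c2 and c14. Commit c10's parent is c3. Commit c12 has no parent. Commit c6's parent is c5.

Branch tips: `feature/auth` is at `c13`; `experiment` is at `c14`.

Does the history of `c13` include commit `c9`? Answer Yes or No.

Ancestors of c13: {c11, c12, c13, c15, c3}.
c9 is not in that set, so it is not an ancestor of c13.

No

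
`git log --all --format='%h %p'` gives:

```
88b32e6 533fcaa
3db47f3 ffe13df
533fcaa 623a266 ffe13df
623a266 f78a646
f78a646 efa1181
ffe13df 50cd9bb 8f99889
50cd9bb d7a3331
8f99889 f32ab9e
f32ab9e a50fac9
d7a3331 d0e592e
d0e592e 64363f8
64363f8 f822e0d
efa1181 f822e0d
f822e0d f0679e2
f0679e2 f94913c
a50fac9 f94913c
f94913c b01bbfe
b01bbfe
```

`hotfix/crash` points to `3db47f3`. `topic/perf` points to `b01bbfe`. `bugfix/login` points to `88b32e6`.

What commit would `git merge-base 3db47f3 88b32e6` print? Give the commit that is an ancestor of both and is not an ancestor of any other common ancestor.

ffe13df

Ancestors of 3db47f3: {3db47f3, 50cd9bb, 64363f8, 8f99889, a50fac9, b01bbfe, d0e592e, d7a3331, f0679e2, f32ab9e, f822e0d, f94913c, ffe13df}.
Ancestors of 88b32e6: {50cd9bb, 533fcaa, 623a266, 64363f8, 88b32e6, 8f99889, a50fac9, b01bbfe, d0e592e, d7a3331, efa1181, f0679e2, f32ab9e, f78a646, f822e0d, f94913c, ffe13df}.
Common ancestors: {50cd9bb, 64363f8, 8f99889, a50fac9, b01bbfe, d0e592e, d7a3331, f0679e2, f32ab9e, f822e0d, f94913c, ffe13df}.
Among these, ffe13df is not an ancestor of any other common ancestor — it is the merge base.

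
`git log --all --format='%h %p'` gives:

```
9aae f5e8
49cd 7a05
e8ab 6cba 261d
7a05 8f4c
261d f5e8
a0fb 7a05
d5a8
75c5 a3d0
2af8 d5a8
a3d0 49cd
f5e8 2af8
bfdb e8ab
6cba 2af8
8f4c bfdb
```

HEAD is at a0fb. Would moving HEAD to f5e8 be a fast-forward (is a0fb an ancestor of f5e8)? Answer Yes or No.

A fast-forward from a0fb to f5e8 is possible iff a0fb is an ancestor of f5e8.
Ancestors of f5e8: {2af8, d5a8, f5e8}.
a0fb is not among them, so fast-forward is not possible.

No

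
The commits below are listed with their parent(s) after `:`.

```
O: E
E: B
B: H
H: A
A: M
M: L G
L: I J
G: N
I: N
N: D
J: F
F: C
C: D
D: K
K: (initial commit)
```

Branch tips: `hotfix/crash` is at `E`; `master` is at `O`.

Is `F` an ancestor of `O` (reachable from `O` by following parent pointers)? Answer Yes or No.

Ancestors of O (commits reachable by following parents): {A, B, C, D, E, F, G, H, I, J, K, L, M, N, O}.
F is in that set, so it is an ancestor of O.

Yes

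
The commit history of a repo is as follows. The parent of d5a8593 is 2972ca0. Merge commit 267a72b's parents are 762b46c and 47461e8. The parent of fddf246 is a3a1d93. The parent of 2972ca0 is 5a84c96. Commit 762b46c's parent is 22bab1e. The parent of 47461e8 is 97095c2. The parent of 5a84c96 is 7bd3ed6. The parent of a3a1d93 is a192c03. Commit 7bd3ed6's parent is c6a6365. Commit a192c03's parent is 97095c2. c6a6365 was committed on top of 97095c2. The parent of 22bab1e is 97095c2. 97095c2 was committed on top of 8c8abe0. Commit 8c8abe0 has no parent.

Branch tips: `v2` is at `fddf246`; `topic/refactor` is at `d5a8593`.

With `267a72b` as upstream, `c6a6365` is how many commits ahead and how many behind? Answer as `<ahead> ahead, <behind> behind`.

1 ahead, 4 behind

Reachable from c6a6365: {8c8abe0, 97095c2, c6a6365}.
Reachable from 267a72b: {22bab1e, 267a72b, 47461e8, 762b46c, 8c8abe0, 97095c2}.
Only in c6a6365's history (ahead): {c6a6365} — 1.
Only in 267a72b's history (behind): {22bab1e, 267a72b, 47461e8, 762b46c} — 4.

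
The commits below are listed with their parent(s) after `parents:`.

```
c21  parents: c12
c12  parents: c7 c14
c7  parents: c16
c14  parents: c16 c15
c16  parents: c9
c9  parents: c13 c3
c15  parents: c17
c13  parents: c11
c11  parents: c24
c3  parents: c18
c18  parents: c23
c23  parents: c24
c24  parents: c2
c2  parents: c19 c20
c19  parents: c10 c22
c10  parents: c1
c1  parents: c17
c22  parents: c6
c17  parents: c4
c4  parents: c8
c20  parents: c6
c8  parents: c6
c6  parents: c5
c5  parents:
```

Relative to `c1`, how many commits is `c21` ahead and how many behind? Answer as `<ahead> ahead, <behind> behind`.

18 ahead, 0 behind

Reachable from c21: {c1, c10, c11, c12, c13, c14, c15, c16, c17, c18, c19, c2, c20, c21, c22, c23, c24, c3, c4, c5, c6, c7, c8, c9}.
Reachable from c1: {c1, c17, c4, c5, c6, c8}.
Only in c21's history (ahead): {c10, c11, c12, c13, c14, c15, c16, c18, c19, c2, c20, c21, c22, c23, c24, c3, c7, c9} — 18.
Only in c1's history (behind): {} — 0.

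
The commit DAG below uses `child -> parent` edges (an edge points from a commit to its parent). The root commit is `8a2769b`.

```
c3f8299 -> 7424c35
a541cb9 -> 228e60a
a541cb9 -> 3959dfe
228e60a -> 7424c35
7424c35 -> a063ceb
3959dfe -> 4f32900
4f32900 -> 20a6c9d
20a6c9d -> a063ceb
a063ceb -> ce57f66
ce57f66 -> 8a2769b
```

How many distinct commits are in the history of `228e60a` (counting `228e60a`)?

5

Walking parent pointers from 228e60a: reachable set = {228e60a, 7424c35, 8a2769b, a063ceb, ce57f66}.
That is 5 commits.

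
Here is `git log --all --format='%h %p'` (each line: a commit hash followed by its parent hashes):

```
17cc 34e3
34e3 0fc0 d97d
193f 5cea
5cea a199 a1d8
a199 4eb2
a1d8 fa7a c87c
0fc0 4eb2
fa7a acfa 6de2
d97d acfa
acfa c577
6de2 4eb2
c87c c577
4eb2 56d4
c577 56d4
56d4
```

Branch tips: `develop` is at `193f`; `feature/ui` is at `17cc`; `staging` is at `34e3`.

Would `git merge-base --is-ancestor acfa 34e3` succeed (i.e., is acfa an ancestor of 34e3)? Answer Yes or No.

Yes

Ancestors of 34e3 (commits reachable by following parents): {0fc0, 34e3, 4eb2, 56d4, acfa, c577, d97d}.
acfa is in that set, so it is an ancestor of 34e3.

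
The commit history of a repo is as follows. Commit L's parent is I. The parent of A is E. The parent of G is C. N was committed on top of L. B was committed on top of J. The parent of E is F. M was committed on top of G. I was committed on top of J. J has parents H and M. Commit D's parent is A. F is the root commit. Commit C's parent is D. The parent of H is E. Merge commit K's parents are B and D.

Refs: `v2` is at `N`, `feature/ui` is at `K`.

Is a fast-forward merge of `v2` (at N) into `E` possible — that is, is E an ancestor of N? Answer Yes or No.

Yes

A fast-forward from E to N is possible iff E is an ancestor of N.
Ancestors of N: {A, C, D, E, F, G, H, I, J, L, M, N}.
E is among them, so fast-forward is possible.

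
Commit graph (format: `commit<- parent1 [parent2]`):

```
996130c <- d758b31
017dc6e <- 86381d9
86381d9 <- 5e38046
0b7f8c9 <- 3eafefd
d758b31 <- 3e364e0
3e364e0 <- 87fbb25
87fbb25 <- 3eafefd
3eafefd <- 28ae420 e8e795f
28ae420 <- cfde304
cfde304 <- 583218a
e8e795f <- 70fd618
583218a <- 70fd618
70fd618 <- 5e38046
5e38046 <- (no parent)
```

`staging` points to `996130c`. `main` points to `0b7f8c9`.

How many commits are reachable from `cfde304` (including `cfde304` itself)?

Walking parent pointers from cfde304: reachable set = {583218a, 5e38046, 70fd618, cfde304}.
That is 4 commits.

4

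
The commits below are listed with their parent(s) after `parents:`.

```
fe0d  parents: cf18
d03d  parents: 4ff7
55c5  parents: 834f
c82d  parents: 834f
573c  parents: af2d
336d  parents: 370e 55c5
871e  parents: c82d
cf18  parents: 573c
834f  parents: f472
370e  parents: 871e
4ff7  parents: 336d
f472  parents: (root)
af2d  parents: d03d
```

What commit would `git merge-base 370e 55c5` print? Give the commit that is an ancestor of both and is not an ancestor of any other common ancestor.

Ancestors of 370e: {370e, 834f, 871e, c82d, f472}.
Ancestors of 55c5: {55c5, 834f, f472}.
Common ancestors: {834f, f472}.
Among these, 834f is not an ancestor of any other common ancestor — it is the merge base.

834f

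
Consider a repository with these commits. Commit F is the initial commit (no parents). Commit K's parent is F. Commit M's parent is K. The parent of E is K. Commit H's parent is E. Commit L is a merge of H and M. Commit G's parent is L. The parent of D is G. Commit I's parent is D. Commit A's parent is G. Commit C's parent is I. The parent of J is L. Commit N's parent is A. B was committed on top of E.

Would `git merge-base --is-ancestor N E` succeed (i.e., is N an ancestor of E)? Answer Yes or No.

No

Ancestors of E: {E, F, K}.
N is not in that set, so it is not an ancestor of E.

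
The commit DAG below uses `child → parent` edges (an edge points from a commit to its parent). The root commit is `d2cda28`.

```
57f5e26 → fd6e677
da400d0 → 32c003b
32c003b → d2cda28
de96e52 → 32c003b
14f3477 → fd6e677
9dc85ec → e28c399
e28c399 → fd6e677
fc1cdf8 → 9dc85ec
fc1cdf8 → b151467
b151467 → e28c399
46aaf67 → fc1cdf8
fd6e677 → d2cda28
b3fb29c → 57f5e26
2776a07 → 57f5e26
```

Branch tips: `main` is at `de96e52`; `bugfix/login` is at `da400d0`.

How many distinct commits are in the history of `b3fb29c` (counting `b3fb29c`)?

Walking parent pointers from b3fb29c: reachable set = {57f5e26, b3fb29c, d2cda28, fd6e677}.
That is 4 commits.

4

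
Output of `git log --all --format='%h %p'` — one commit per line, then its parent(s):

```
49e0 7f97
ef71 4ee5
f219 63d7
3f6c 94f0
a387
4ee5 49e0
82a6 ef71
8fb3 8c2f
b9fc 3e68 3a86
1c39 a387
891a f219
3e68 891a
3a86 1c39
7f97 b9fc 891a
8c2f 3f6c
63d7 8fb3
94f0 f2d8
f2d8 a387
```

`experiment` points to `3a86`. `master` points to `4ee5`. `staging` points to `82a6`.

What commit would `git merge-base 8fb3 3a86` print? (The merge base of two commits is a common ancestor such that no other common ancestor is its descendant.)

Ancestors of 8fb3: {3f6c, 8c2f, 8fb3, 94f0, a387, f2d8}.
Ancestors of 3a86: {1c39, 3a86, a387}.
Common ancestors: {a387}.
The only common ancestor is a387, so it is the merge base.

a387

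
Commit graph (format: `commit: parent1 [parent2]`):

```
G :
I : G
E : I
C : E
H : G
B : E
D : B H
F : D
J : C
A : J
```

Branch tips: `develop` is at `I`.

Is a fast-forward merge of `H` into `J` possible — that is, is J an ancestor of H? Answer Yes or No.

A fast-forward from J to H is possible iff J is an ancestor of H.
Ancestors of H: {G, H}.
J is not among them, so fast-forward is not possible.

No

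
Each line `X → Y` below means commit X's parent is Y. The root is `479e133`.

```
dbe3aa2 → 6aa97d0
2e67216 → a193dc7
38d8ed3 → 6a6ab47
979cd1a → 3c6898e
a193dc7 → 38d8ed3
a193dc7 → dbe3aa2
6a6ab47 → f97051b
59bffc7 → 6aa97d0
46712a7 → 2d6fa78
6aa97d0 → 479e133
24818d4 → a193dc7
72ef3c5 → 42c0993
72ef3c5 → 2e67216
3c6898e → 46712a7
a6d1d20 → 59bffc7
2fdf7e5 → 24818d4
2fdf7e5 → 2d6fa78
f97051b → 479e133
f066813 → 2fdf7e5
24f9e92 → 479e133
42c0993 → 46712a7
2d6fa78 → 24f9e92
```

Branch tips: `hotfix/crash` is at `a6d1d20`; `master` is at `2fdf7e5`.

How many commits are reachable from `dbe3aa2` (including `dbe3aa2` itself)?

Walking parent pointers from dbe3aa2: reachable set = {479e133, 6aa97d0, dbe3aa2}.
That is 3 commits.

3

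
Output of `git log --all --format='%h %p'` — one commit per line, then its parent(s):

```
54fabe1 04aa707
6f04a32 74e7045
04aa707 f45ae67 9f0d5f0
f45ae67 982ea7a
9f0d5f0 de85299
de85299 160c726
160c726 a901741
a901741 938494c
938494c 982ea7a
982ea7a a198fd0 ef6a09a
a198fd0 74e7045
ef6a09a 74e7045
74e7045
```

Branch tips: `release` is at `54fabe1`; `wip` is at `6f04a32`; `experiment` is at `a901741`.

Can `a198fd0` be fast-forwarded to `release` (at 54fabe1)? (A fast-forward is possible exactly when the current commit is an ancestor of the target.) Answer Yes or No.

Yes

A fast-forward from a198fd0 to 54fabe1 is possible iff a198fd0 is an ancestor of 54fabe1.
Ancestors of 54fabe1: {04aa707, 160c726, 54fabe1, 74e7045, 938494c, 982ea7a, 9f0d5f0, a198fd0, a901741, de85299, ef6a09a, f45ae67}.
a198fd0 is among them, so fast-forward is possible.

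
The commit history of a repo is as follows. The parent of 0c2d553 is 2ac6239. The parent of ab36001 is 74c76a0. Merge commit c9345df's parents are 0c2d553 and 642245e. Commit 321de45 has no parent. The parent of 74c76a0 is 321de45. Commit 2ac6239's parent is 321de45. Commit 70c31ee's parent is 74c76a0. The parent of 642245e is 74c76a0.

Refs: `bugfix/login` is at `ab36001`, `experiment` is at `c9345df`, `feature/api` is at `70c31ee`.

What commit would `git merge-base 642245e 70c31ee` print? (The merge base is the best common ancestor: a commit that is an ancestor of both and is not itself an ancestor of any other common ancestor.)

74c76a0

Ancestors of 642245e: {321de45, 642245e, 74c76a0}.
Ancestors of 70c31ee: {321de45, 70c31ee, 74c76a0}.
Common ancestors: {321de45, 74c76a0}.
Among these, 74c76a0 is not an ancestor of any other common ancestor — it is the merge base.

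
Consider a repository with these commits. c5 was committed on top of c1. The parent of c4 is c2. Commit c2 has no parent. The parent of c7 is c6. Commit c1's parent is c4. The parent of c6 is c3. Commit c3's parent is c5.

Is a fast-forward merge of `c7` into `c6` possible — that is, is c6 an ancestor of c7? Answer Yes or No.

A fast-forward from c6 to c7 is possible iff c6 is an ancestor of c7.
Ancestors of c7: {c1, c2, c3, c4, c5, c6, c7}.
c6 is among them, so fast-forward is possible.

Yes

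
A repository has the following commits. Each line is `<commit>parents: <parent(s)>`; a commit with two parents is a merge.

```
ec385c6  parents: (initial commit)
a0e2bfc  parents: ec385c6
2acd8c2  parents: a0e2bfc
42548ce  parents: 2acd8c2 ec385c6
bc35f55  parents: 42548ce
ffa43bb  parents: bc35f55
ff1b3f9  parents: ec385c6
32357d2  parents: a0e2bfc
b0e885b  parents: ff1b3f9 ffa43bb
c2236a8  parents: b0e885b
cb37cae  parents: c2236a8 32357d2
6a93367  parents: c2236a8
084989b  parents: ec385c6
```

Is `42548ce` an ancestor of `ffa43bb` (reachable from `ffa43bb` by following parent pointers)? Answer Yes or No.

Yes

Ancestors of ffa43bb (commits reachable by following parents): {2acd8c2, 42548ce, a0e2bfc, bc35f55, ec385c6, ffa43bb}.
42548ce is in that set, so it is an ancestor of ffa43bb.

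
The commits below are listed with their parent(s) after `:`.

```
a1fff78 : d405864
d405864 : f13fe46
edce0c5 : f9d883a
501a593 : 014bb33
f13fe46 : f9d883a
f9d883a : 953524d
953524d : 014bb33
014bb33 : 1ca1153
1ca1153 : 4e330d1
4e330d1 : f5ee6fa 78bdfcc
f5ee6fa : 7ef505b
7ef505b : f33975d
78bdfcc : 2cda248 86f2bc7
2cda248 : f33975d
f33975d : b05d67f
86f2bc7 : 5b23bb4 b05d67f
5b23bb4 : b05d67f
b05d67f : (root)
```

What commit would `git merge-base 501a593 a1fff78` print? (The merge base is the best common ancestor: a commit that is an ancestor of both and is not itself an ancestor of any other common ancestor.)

Ancestors of 501a593: {014bb33, 1ca1153, 2cda248, 4e330d1, 501a593, 5b23bb4, 78bdfcc, 7ef505b, 86f2bc7, b05d67f, f33975d, f5ee6fa}.
Ancestors of a1fff78: {014bb33, 1ca1153, 2cda248, 4e330d1, 5b23bb4, 78bdfcc, 7ef505b, 86f2bc7, 953524d, a1fff78, b05d67f, d405864, f13fe46, f33975d, f5ee6fa, f9d883a}.
Common ancestors: {014bb33, 1ca1153, 2cda248, 4e330d1, 5b23bb4, 78bdfcc, 7ef505b, 86f2bc7, b05d67f, f33975d, f5ee6fa}.
Among these, 014bb33 is not an ancestor of any other common ancestor — it is the merge base.

014bb33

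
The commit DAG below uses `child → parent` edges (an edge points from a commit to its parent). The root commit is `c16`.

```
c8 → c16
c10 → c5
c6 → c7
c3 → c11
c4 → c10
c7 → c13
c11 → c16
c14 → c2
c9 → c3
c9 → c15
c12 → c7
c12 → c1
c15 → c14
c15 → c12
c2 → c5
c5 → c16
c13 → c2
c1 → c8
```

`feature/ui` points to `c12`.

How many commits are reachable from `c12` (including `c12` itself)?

Walking parent pointers from c12: reachable set = {c1, c12, c13, c16, c2, c5, c7, c8}.
That is 8 commits.

8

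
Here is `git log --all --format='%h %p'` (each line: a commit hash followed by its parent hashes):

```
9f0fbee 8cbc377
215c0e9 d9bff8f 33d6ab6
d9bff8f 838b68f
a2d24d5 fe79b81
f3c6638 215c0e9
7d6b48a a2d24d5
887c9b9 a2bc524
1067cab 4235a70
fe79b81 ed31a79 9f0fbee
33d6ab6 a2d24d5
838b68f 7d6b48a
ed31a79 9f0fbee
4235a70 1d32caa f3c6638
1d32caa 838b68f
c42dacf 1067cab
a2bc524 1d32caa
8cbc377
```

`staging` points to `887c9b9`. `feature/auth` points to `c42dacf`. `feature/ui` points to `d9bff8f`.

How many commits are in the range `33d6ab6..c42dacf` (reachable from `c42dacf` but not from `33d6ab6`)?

Reachable from c42dacf: {1067cab, 1d32caa, 215c0e9, 33d6ab6, 4235a70, 7d6b48a, 838b68f, 8cbc377, 9f0fbee, a2d24d5, c42dacf, d9bff8f, ed31a79, f3c6638, fe79b81}.
Reachable from 33d6ab6: {33d6ab6, 8cbc377, 9f0fbee, a2d24d5, ed31a79, fe79b81}.
In c42dacf's history but not 33d6ab6's: {1067cab, 1d32caa, 215c0e9, 4235a70, 7d6b48a, 838b68f, c42dacf, d9bff8f, f3c6638} — 9 commits.

9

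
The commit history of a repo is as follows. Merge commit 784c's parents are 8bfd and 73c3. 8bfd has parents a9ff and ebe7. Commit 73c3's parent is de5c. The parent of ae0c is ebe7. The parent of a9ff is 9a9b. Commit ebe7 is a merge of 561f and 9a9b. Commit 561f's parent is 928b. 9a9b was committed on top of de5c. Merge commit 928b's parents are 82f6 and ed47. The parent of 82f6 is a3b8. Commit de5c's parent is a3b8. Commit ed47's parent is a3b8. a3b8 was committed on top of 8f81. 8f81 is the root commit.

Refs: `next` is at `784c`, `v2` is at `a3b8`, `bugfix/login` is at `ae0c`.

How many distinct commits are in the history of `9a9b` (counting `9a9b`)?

Walking parent pointers from 9a9b: reachable set = {8f81, 9a9b, a3b8, de5c}.
That is 4 commits.

4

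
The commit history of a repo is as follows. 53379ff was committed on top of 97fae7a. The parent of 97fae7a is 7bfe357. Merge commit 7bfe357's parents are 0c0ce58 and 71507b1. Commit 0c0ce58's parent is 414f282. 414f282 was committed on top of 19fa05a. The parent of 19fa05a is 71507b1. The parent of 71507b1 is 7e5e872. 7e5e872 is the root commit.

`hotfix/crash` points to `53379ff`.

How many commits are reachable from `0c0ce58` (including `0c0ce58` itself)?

Walking parent pointers from 0c0ce58: reachable set = {0c0ce58, 19fa05a, 414f282, 71507b1, 7e5e872}.
That is 5 commits.

5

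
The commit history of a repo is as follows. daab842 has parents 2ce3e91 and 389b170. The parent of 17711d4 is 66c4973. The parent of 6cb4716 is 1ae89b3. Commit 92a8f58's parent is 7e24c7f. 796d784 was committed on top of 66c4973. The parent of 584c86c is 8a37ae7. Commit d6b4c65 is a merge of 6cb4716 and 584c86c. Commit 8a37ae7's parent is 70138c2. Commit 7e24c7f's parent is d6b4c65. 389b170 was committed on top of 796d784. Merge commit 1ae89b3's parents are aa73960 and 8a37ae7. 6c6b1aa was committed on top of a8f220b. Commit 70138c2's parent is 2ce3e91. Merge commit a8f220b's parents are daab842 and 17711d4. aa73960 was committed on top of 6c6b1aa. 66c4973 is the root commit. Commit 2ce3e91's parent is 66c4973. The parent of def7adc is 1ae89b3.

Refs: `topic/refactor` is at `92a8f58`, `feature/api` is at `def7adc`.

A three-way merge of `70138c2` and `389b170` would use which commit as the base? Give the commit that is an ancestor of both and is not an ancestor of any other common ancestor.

66c4973

Ancestors of 70138c2: {2ce3e91, 66c4973, 70138c2}.
Ancestors of 389b170: {389b170, 66c4973, 796d784}.
Common ancestors: {66c4973}.
The only common ancestor is 66c4973, so it is the merge base.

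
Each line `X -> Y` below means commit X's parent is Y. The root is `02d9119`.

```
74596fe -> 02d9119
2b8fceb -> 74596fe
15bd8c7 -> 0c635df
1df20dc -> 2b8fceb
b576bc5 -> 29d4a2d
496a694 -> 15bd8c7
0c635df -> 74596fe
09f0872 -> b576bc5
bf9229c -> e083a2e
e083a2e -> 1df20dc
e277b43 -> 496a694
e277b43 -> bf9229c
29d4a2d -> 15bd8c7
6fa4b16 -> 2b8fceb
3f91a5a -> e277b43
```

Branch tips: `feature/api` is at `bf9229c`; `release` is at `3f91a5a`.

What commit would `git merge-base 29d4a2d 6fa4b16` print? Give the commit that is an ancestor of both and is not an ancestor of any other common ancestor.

Ancestors of 29d4a2d: {02d9119, 0c635df, 15bd8c7, 29d4a2d, 74596fe}.
Ancestors of 6fa4b16: {02d9119, 2b8fceb, 6fa4b16, 74596fe}.
Common ancestors: {02d9119, 74596fe}.
Among these, 74596fe is not an ancestor of any other common ancestor — it is the merge base.

74596fe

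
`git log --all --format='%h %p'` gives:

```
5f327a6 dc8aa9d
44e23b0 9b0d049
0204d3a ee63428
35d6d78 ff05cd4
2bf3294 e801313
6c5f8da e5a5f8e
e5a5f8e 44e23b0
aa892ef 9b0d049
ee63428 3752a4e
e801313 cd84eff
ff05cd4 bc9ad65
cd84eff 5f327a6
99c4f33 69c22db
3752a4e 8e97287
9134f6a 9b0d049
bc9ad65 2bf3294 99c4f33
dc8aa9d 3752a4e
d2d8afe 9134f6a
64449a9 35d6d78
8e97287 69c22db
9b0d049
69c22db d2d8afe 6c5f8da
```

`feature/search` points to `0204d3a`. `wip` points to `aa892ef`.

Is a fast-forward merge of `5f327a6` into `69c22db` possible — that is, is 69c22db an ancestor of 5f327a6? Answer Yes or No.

Yes

A fast-forward from 69c22db to 5f327a6 is possible iff 69c22db is an ancestor of 5f327a6.
Ancestors of 5f327a6: {3752a4e, 44e23b0, 5f327a6, 69c22db, 6c5f8da, 8e97287, 9134f6a, 9b0d049, d2d8afe, dc8aa9d, e5a5f8e}.
69c22db is among them, so fast-forward is possible.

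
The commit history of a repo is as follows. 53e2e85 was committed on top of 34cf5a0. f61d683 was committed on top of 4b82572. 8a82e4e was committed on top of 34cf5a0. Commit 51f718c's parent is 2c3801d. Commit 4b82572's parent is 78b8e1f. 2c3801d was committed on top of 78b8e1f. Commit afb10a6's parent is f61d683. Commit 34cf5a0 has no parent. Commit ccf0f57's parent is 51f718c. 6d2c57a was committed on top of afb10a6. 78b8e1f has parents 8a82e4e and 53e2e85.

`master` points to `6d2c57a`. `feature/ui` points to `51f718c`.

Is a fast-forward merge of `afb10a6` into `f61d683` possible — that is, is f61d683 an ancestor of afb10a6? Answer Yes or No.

Yes

A fast-forward from f61d683 to afb10a6 is possible iff f61d683 is an ancestor of afb10a6.
Ancestors of afb10a6: {34cf5a0, 4b82572, 53e2e85, 78b8e1f, 8a82e4e, afb10a6, f61d683}.
f61d683 is among them, so fast-forward is possible.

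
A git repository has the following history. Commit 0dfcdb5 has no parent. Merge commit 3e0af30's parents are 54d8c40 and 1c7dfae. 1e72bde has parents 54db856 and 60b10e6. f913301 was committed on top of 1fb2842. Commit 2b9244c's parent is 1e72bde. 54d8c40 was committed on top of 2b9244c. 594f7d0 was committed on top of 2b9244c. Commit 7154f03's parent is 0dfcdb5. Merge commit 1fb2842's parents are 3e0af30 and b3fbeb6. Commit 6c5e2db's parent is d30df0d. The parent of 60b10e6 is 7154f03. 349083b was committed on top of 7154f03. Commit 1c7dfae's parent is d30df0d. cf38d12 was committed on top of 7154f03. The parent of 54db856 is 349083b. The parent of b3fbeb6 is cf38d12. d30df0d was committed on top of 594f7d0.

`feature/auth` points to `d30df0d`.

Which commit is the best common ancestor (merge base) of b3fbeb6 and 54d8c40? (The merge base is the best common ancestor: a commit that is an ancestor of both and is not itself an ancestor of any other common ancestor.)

Ancestors of b3fbeb6: {0dfcdb5, 7154f03, b3fbeb6, cf38d12}.
Ancestors of 54d8c40: {0dfcdb5, 1e72bde, 2b9244c, 349083b, 54d8c40, 54db856, 60b10e6, 7154f03}.
Common ancestors: {0dfcdb5, 7154f03}.
Among these, 7154f03 is not an ancestor of any other common ancestor — it is the merge base.

7154f03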